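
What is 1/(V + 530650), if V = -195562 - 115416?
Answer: 1/219672 ≈ 4.5522e-6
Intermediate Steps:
V = -310978
1/(V + 530650) = 1/(-310978 + 530650) = 1/219672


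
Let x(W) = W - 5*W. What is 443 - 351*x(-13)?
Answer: -17809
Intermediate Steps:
x(W) = -4*W
443 - 351*x(-13) = 443 - (-1404)*(-13) = 443 - 351*52 = 443 - 18252 = -17809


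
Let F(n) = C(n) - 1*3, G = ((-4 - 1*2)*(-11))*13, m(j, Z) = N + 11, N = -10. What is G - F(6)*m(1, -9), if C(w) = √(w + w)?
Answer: 861 - 2*√3 ≈ 857.54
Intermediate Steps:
m(j, Z) = 1 (m(j, Z) = -10 + 11 = 1)
G = 858 (G = ((-4 - 2)*(-11))*13 = -6*(-11)*13 = 66*13 = 858)
C(w) = √2*√w (C(w) = √(2*w) = √2*√w)
F(n) = -3 + √2*√n (F(n) = √2*√n - 1*3 = √2*√n - 3 = -3 + √2*√n)
G - F(6)*m(1, -9) = 858 - (-3 + √2*√6) = 858 - (-3 + 2*√3) = 858 + (3 - 2*√3) = 861 - 2*√3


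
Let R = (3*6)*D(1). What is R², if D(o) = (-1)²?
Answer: 324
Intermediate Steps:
D(o) = 1
R = 18 (R = (3*6)*1 = 18*1 = 18)
R² = 18² = 324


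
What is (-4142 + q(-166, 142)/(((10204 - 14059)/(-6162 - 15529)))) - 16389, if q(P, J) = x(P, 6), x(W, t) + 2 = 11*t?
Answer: -77758781/3855 ≈ -20171.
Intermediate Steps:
x(W, t) = -2 + 11*t
q(P, J) = 64 (q(P, J) = -2 + 11*6 = -2 + 66 = 64)
(-4142 + q(-166, 142)/(((10204 - 14059)/(-6162 - 15529)))) - 16389 = (-4142 + 64/(((10204 - 14059)/(-6162 - 15529)))) - 16389 = (-4142 + 64/((-3855/(-21691)))) - 16389 = (-4142 + 64/((-3855*(-1/21691)))) - 16389 = (-4142 + 64/(3855/21691)) - 16389 = (-4142 + 64*(21691/3855)) - 16389 = (-4142 + 1388224/3855) - 16389 = -14579186/3855 - 16389 = -77758781/3855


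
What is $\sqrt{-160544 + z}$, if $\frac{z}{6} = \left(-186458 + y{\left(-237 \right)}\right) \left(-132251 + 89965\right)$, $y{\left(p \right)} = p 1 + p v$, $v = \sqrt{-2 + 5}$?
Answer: $2 \sqrt{11841837019 + 15032673 \sqrt{3}} \approx 2.1788 \cdot 10^{5}$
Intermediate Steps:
$v = \sqrt{3} \approx 1.732$
$y{\left(p \right)} = p + p \sqrt{3}$ ($y{\left(p \right)} = p 1 + p \sqrt{3} = p + p \sqrt{3}$)
$z = 47367508620 + 60130692 \sqrt{3}$ ($z = 6 \left(-186458 - 237 \left(1 + \sqrt{3}\right)\right) \left(-132251 + 89965\right) = 6 \left(-186458 - \left(237 + 237 \sqrt{3}\right)\right) \left(-42286\right) = 6 \left(-186695 - 237 \sqrt{3}\right) \left(-42286\right) = 6 \left(7894584770 + 10021782 \sqrt{3}\right) = 47367508620 + 60130692 \sqrt{3} \approx 4.7472 \cdot 10^{10}$)
$\sqrt{-160544 + z} = \sqrt{-160544 + \left(47367508620 + 60130692 \sqrt{3}\right)} = \sqrt{47367348076 + 60130692 \sqrt{3}}$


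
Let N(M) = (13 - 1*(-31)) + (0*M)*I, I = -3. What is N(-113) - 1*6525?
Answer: -6481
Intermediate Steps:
N(M) = 44 (N(M) = (13 - 1*(-31)) + (0*M)*(-3) = (13 + 31) + 0*(-3) = 44 + 0 = 44)
N(-113) - 1*6525 = 44 - 1*6525 = 44 - 6525 = -6481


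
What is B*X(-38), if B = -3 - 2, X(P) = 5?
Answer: -25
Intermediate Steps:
B = -5
B*X(-38) = -5*5 = -25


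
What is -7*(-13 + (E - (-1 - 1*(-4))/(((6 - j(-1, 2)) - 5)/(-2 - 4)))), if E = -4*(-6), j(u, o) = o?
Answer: 49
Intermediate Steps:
E = 24
-7*(-13 + (E - (-1 - 1*(-4))/(((6 - j(-1, 2)) - 5)/(-2 - 4)))) = -7*(-13 + (24 - (-1 - 1*(-4))/(((6 - 1*2) - 5)/(-2 - 4)))) = -7*(-13 + (24 - (-1 + 4)/(((6 - 2) - 5)/(-6)))) = -7*(-13 + (24 - 3/((4 - 5)*(-1/6)))) = -7*(-13 + (24 - 3/((-1*(-1/6))))) = -7*(-13 + (24 - 3/1/6)) = -7*(-13 + (24 - 3*6)) = -7*(-13 + (24 - 1*18)) = -7*(-13 + (24 - 18)) = -7*(-13 + 6) = -7*(-7) = 49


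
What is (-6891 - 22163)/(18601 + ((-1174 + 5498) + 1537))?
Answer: -14527/12231 ≈ -1.1877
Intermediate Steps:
(-6891 - 22163)/(18601 + ((-1174 + 5498) + 1537)) = -29054/(18601 + (4324 + 1537)) = -29054/(18601 + 5861) = -29054/24462 = -29054*1/24462 = -14527/12231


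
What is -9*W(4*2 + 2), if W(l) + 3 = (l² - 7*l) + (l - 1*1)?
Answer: -324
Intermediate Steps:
W(l) = -4 + l² - 6*l (W(l) = -3 + ((l² - 7*l) + (l - 1*1)) = -3 + ((l² - 7*l) + (l - 1)) = -3 + ((l² - 7*l) + (-1 + l)) = -3 + (-1 + l² - 6*l) = -4 + l² - 6*l)
-9*W(4*2 + 2) = -9*(-4 + (4*2 + 2)² - 6*(4*2 + 2)) = -9*(-4 + (8 + 2)² - 6*(8 + 2)) = -9*(-4 + 10² - 6*10) = -9*(-4 + 100 - 60) = -9*36 = -324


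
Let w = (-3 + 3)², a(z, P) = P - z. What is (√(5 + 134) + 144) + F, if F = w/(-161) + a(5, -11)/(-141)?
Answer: 20320/141 + √139 ≈ 155.90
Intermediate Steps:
w = 0 (w = 0² = 0)
F = 16/141 (F = 0/(-161) + (-11 - 1*5)/(-141) = 0*(-1/161) + (-11 - 5)*(-1/141) = 0 - 16*(-1/141) = 0 + 16/141 = 16/141 ≈ 0.11348)
(√(5 + 134) + 144) + F = (√(5 + 134) + 144) + 16/141 = (√139 + 144) + 16/141 = (144 + √139) + 16/141 = 20320/141 + √139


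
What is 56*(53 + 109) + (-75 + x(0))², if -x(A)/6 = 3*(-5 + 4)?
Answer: 12321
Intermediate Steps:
x(A) = 18 (x(A) = -18*(-5 + 4) = -18*(-1) = -6*(-3) = 18)
56*(53 + 109) + (-75 + x(0))² = 56*(53 + 109) + (-75 + 18)² = 56*162 + (-57)² = 9072 + 3249 = 12321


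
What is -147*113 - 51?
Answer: -16662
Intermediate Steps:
-147*113 - 51 = -16611 - 51 = -16662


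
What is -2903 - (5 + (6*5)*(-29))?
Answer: -2038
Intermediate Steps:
-2903 - (5 + (6*5)*(-29)) = -2903 - (5 + 30*(-29)) = -2903 - (5 - 870) = -2903 - 1*(-865) = -2903 + 865 = -2038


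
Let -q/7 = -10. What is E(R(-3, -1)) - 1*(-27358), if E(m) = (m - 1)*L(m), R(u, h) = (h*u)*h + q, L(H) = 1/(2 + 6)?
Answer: 109465/4 ≈ 27366.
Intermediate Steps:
q = 70 (q = -7*(-10) = 70)
L(H) = ⅛ (L(H) = 1/8 = ⅛)
R(u, h) = 70 + u*h² (R(u, h) = (h*u)*h + 70 = u*h² + 70 = 70 + u*h²)
E(m) = -⅛ + m/8 (E(m) = (m - 1)*(⅛) = (-1 + m)*(⅛) = -⅛ + m/8)
E(R(-3, -1)) - 1*(-27358) = (-⅛ + (70 - 3*(-1)²)/8) - 1*(-27358) = (-⅛ + (70 - 3*1)/8) + 27358 = (-⅛ + (70 - 3)/8) + 27358 = (-⅛ + (⅛)*67) + 27358 = (-⅛ + 67/8) + 27358 = 33/4 + 27358 = 109465/4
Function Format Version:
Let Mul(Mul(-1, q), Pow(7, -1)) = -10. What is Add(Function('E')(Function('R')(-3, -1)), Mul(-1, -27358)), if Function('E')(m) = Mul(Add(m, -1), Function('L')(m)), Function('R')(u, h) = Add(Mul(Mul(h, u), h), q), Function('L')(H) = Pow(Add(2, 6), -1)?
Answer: Rational(109465, 4) ≈ 27366.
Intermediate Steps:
q = 70 (q = Mul(-7, -10) = 70)
Function('L')(H) = Rational(1, 8) (Function('L')(H) = Pow(8, -1) = Rational(1, 8))
Function('R')(u, h) = Add(70, Mul(u, Pow(h, 2))) (Function('R')(u, h) = Add(Mul(Mul(h, u), h), 70) = Add(Mul(u, Pow(h, 2)), 70) = Add(70, Mul(u, Pow(h, 2))))
Function('E')(m) = Add(Rational(-1, 8), Mul(Rational(1, 8), m)) (Function('E')(m) = Mul(Add(m, -1), Rational(1, 8)) = Mul(Add(-1, m), Rational(1, 8)) = Add(Rational(-1, 8), Mul(Rational(1, 8), m)))
Add(Function('E')(Function('R')(-3, -1)), Mul(-1, -27358)) = Add(Add(Rational(-1, 8), Mul(Rational(1, 8), Add(70, Mul(-3, Pow(-1, 2))))), Mul(-1, -27358)) = Add(Add(Rational(-1, 8), Mul(Rational(1, 8), Add(70, Mul(-3, 1)))), 27358) = Add(Add(Rational(-1, 8), Mul(Rational(1, 8), Add(70, -3))), 27358) = Add(Add(Rational(-1, 8), Mul(Rational(1, 8), 67)), 27358) = Add(Add(Rational(-1, 8), Rational(67, 8)), 27358) = Add(Rational(33, 4), 27358) = Rational(109465, 4)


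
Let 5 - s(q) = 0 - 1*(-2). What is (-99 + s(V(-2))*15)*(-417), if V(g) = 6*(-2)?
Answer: 22518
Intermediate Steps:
V(g) = -12
s(q) = 3 (s(q) = 5 - (0 - 1*(-2)) = 5 - (0 + 2) = 5 - 1*2 = 5 - 2 = 3)
(-99 + s(V(-2))*15)*(-417) = (-99 + 3*15)*(-417) = (-99 + 45)*(-417) = -54*(-417) = 22518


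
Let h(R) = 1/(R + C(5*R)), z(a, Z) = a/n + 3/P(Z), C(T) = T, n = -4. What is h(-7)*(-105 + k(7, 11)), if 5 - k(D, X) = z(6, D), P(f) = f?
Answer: 1385/588 ≈ 2.3554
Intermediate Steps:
z(a, Z) = 3/Z - a/4 (z(a, Z) = a/(-4) + 3/Z = a*(-¼) + 3/Z = -a/4 + 3/Z = 3/Z - a/4)
k(D, X) = 13/2 - 3/D (k(D, X) = 5 - (3/D - ¼*6) = 5 - (3/D - 3/2) = 5 - (-3/2 + 3/D) = 5 + (3/2 - 3/D) = 13/2 - 3/D)
h(R) = 1/(6*R) (h(R) = 1/(R + 5*R) = 1/(6*R))
h(-7)*(-105 + k(7, 11)) = ((⅙)/(-7))*(-105 + (13/2 - 3/7)) = ((⅙)*(-⅐))*(-105 + (13/2 - 3*⅐)) = -(-105 + (13/2 - 3/7))/42 = -(-105 + 85/14)/42 = -1/42*(-1385/14) = 1385/588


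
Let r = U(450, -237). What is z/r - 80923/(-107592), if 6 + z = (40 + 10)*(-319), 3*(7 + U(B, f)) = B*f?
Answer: 4594117063/3825648744 ≈ 1.2009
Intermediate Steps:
U(B, f) = -7 + B*f/3 (U(B, f) = -7 + (B*f)/3 = -7 + B*f/3)
r = -35557 (r = -7 + (1/3)*450*(-237) = -7 - 35550 = -35557)
z = -15956 (z = -6 + (40 + 10)*(-319) = -6 + 50*(-319) = -6 - 15950 = -15956)
z/r - 80923/(-107592) = -15956/(-35557) - 80923/(-107592) = -15956*(-1/35557) - 80923*(-1/107592) = 15956/35557 + 80923/107592 = 4594117063/3825648744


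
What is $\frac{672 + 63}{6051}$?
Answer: $\frac{245}{2017} \approx 0.12147$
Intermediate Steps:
$\frac{672 + 63}{6051} = 735 \cdot \frac{1}{6051} = \frac{245}{2017}$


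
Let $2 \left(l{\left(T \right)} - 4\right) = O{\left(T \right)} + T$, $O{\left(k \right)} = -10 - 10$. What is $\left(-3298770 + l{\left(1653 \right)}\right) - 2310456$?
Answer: $- \frac{11216811}{2} \approx -5.6084 \cdot 10^{6}$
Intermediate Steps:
$O{\left(k \right)} = -20$
$l{\left(T \right)} = -6 + \frac{T}{2}$ ($l{\left(T \right)} = 4 + \frac{-20 + T}{2} = 4 + \left(-10 + \frac{T}{2}\right) = -6 + \frac{T}{2}$)
$\left(-3298770 + l{\left(1653 \right)}\right) - 2310456 = \left(-3298770 + \left(-6 + \frac{1}{2} \cdot 1653\right)\right) - 2310456 = \left(-3298770 + \left(-6 + \frac{1653}{2}\right)\right) - 2310456 = \left(-3298770 + \frac{1641}{2}\right) - 2310456 = - \frac{6595899}{2} - 2310456 = - \frac{11216811}{2}$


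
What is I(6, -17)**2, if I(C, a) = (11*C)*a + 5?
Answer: 1247689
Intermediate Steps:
I(C, a) = 5 + 11*C*a (I(C, a) = 11*C*a + 5 = 5 + 11*C*a)
I(6, -17)**2 = (5 + 11*6*(-17))**2 = (5 - 1122)**2 = (-1117)**2 = 1247689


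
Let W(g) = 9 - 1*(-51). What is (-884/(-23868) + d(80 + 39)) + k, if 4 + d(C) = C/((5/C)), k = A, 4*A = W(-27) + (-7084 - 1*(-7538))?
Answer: 798319/270 ≈ 2956.7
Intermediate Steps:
W(g) = 60 (W(g) = 9 + 51 = 60)
A = 257/2 (A = (60 + (-7084 - 1*(-7538)))/4 = (60 + (-7084 + 7538))/4 = (60 + 454)/4 = (¼)*514 = 257/2 ≈ 128.50)
k = 257/2 ≈ 128.50
d(C) = -4 + C²/5 (d(C) = -4 + C/((5/C)) = -4 + C*(C/5) = -4 + C²/5)
(-884/(-23868) + d(80 + 39)) + k = (-884/(-23868) + (-4 + (80 + 39)²/5)) + 257/2 = (-884*(-1/23868) + (-4 + (⅕)*119²)) + 257/2 = (1/27 + (-4 + (⅕)*14161)) + 257/2 = (1/27 + (-4 + 14161/5)) + 257/2 = (1/27 + 14141/5) + 257/2 = 381812/135 + 257/2 = 798319/270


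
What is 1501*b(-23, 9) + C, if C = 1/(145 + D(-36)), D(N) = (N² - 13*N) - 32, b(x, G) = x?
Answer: -64799670/1877 ≈ -34523.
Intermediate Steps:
D(N) = -32 + N² - 13*N
C = 1/1877 (C = 1/(145 + (-32 + (-36)² - 13*(-36))) = 1/(145 + (-32 + 1296 + 468)) = 1/(145 + 1732) = 1/1877 ≈ 0.00053276)
1501*b(-23, 9) + C = 1501*(-23) + 1/1877 = -34523 + 1/1877 = -64799670/1877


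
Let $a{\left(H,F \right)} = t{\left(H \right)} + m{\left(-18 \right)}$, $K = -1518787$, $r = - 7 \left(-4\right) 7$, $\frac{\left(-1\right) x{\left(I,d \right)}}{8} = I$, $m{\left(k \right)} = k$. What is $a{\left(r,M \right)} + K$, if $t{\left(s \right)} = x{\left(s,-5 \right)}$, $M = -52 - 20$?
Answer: $-1520373$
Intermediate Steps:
$x{\left(I,d \right)} = - 8 I$
$M = -72$
$t{\left(s \right)} = - 8 s$
$r = 196$ ($r = - \left(-28\right) 7 = \left(-1\right) \left(-196\right) = 196$)
$a{\left(H,F \right)} = -18 - 8 H$ ($a{\left(H,F \right)} = - 8 H - 18 = -18 - 8 H$)
$a{\left(r,M \right)} + K = \left(-18 - 1568\right) - 1518787 = -1586 - 1518787 = -1520373$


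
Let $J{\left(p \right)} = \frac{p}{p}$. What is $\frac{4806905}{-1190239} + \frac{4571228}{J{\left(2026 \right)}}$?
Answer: $\frac{5440849036587}{1190239} \approx 4.5712 \cdot 10^{6}$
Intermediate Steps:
$J{\left(p \right)} = 1$
$\frac{4806905}{-1190239} + \frac{4571228}{J{\left(2026 \right)}} = \frac{4806905}{-1190239} + \frac{4571228}{1} = 4806905 \left(- \frac{1}{1190239}\right) + 4571228 \cdot 1 = - \frac{4806905}{1190239} + 4571228 = \frac{5440849036587}{1190239}$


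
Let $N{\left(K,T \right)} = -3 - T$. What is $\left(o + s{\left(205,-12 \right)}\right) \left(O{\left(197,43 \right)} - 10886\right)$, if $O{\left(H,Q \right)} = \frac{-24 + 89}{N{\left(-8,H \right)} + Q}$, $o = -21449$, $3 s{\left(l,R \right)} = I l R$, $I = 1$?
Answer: $\frac{38061439923}{157} \approx 2.4243 \cdot 10^{8}$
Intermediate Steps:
$s{\left(l,R \right)} = \frac{R l}{3}$ ($s{\left(l,R \right)} = \frac{1 l R}{3} = \frac{l R}{3} = \frac{R l}{3}$)
$O{\left(H,Q \right)} = \frac{65}{-3 + Q - H}$ ($O{\left(H,Q \right)} = \frac{-24 + 89}{\left(-3 - H\right) + Q} = \frac{65}{-3 + Q - H}$)
$\left(o + s{\left(205,-12 \right)}\right) \left(O{\left(197,43 \right)} - 10886\right) = \left(-21449 + \frac{1}{3} \left(-12\right) 205\right) \left(- \frac{65}{3 + 197 - 43} - 10886\right) = \left(-21449 - 820\right) \left(- \frac{65}{3 + 197 - 43} - 10886\right) = - 22269 \left(- \frac{65}{157} - 10886\right) = \left(-22269\right) \left(- \frac{1709167}{157}\right) = \frac{38061439923}{157}$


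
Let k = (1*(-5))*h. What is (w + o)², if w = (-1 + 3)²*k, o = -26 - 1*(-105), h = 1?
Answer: 3481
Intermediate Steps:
o = 79 (o = -26 + 105 = 79)
k = -5 (k = (1*(-5))*1 = -5*1 = -5)
w = -20 (w = (-1 + 3)²*(-5) = 2²*(-5) = 4*(-5) = -20)
(w + o)² = (-20 + 79)² = 59² = 3481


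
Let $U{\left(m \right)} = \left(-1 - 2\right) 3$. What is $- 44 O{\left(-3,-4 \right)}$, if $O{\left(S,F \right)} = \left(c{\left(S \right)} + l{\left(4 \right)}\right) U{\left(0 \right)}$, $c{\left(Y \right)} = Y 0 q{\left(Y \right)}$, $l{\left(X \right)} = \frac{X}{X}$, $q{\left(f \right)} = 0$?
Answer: $396$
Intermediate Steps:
$l{\left(X \right)} = 1$
$c{\left(Y \right)} = 0$ ($c{\left(Y \right)} = Y 0 \cdot 0 = 0 \cdot 0 = 0$)
$U{\left(m \right)} = -9$ ($U{\left(m \right)} = \left(-3\right) 3 = -9$)
$O{\left(S,F \right)} = -9$ ($O{\left(S,F \right)} = \left(0 + 1\right) \left(-9\right) = 1 \left(-9\right) = -9$)
$- 44 O{\left(-3,-4 \right)} = \left(-44\right) \left(-9\right) = 396$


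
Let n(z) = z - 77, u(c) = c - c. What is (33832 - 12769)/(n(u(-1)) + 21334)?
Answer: 21063/21257 ≈ 0.99087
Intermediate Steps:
u(c) = 0
n(z) = -77 + z
(33832 - 12769)/(n(u(-1)) + 21334) = (33832 - 12769)/((-77 + 0) + 21334) = 21063/(-77 + 21334) = 21063/21257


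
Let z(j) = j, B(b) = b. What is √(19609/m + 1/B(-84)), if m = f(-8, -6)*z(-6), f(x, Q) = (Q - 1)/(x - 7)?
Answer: I*√12353691/42 ≈ 83.685*I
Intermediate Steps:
f(x, Q) = (-1 + Q)/(-7 + x)
m = -14/5 (m = ((-1 - 6)/(-7 - 8))*(-6) = (-7/(-15))*(-6) = -1/15*(-7)*(-6) = (7/15)*(-6) = -14/5 ≈ -2.8000)
√(19609/m + 1/B(-84)) = √(19609/(-14/5) + 1/(-84)) = √(19609*(-5/14) - 1/84) = √(-98045/14 - 1/84) = √(-588271/84) = I*√12353691/42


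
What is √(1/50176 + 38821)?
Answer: √1947882497/224 ≈ 197.03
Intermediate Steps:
√(1/50176 + 38821) = √(1947882497/50176) = √1947882497/224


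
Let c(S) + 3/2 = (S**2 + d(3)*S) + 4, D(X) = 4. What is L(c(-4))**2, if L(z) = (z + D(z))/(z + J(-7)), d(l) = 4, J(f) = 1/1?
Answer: 169/49 ≈ 3.4490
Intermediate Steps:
J(f) = 1
c(S) = 5/2 + S**2 + 4*S (c(S) = -3/2 + ((S**2 + 4*S) + 4) = -3/2 + (4 + S**2 + 4*S) = 5/2 + S**2 + 4*S)
L(z) = (4 + z)/(1 + z) (L(z) = (z + 4)/(z + 1) = (4 + z)/(1 + z))
L(c(-4))**2 = ((4 + (5/2 + (-4)**2 + 4*(-4)))/(1 + (5/2 + (-4)**2 + 4*(-4))))**2 = ((4 + (5/2 + 16 - 16))/(1 + (5/2 + 16 - 16)))**2 = ((4 + 5/2)/(1 + 5/2))**2 = ((13/2)/(7/2))**2 = ((2/7)*(13/2))**2 = (13/7)**2 = 169/49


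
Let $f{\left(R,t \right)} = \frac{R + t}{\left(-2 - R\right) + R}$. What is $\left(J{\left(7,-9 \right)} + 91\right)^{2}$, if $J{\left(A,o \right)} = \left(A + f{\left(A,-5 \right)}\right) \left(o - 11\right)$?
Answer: $841$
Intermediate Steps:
$f{\left(R,t \right)} = - \frac{R}{2} - \frac{t}{2}$ ($f{\left(R,t \right)} = \frac{R + t}{-2} = \left(R + t\right) \left(- \frac{1}{2}\right) = - \frac{R}{2} - \frac{t}{2}$)
$J{\left(A,o \right)} = \left(-11 + o\right) \left(\frac{5}{2} + \frac{A}{2}\right)$ ($J{\left(A,o \right)} = \left(A - \left(- \frac{5}{2} + \frac{A}{2}\right)\right) \left(o - 11\right) = \left(A - \left(- \frac{5}{2} + \frac{A}{2}\right)\right) \left(-11 + o\right) = \left(\frac{5}{2} + \frac{A}{2}\right) \left(-11 + o\right) = \left(-11 + o\right) \left(\frac{5}{2} + \frac{A}{2}\right)$)
$\left(J{\left(7,-9 \right)} + 91\right)^{2} = \left(\left(- \frac{55}{2} - \frac{77}{2} + \frac{5}{2} \left(-9\right) + \frac{1}{2} \cdot 7 \left(-9\right)\right) + 91\right)^{2} = \left(\left(- \frac{55}{2} - \frac{77}{2} - \frac{45}{2} - \frac{63}{2}\right) + 91\right)^{2} = \left(-120 + 91\right)^{2} = \left(-29\right)^{2} = 841$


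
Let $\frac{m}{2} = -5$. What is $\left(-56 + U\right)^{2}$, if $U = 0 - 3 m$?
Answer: $676$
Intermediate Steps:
$m = -10$ ($m = 2 \left(-5\right) = -10$)
$U = 30$ ($U = 0 - -30 = 0 + 30 = 30$)
$\left(-56 + U\right)^{2} = \left(-56 + 30\right)^{2} = \left(-26\right)^{2} = 676$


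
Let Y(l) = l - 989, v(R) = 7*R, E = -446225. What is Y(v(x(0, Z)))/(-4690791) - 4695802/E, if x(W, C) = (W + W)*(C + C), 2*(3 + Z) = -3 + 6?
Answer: 22027467075907/2093148213975 ≈ 10.524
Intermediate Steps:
Z = -3/2 (Z = -3 + (-3 + 6)/2 = -3 + (½)*3 = -3 + 3/2 = -3/2 ≈ -1.5000)
x(W, C) = 4*C*W (x(W, C) = (2*W)*(2*C) = 4*C*W)
Y(l) = -989 + l
Y(v(x(0, Z)))/(-4690791) - 4695802/E = (-989 + 7*(4*(-3/2)*0))/(-4690791) - 4695802/(-446225) = (-989 + 7*0)*(-1/4690791) - 4695802*(-1/446225) = (-989 + 0)*(-1/4690791) + 4695802/446225 = -989*(-1/4690791) + 4695802/446225 = 989/4690791 + 4695802/446225 = 22027467075907/2093148213975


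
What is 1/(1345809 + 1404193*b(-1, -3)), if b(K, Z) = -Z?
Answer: 1/5558388 ≈ 1.7991e-7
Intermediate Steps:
1/(1345809 + 1404193*b(-1, -3)) = 1/(1345809 + 1404193*(-1*(-3))) = 1/(1345809 + 1404193*3) = 1/(1345809 + 4212579) = 1/5558388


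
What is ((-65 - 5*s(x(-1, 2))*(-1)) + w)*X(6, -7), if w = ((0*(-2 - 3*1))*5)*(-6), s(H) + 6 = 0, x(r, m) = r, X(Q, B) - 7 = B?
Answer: 0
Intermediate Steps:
X(Q, B) = 7 + B
s(H) = -6 (s(H) = -6 + 0 = -6)
w = 0 (w = ((0*(-2 - 3))*5)*(-6) = ((0*(-5))*5)*(-6) = (0*5)*(-6) = 0*(-6) = 0)
((-65 - 5*s(x(-1, 2))*(-1)) + w)*X(6, -7) = ((-65 - 5*(-6)*(-1)) + 0)*(7 - 7) = ((-65 + 30*(-1)) + 0)*0 = ((-65 - 30) + 0)*0 = (-95 + 0)*0 = -95*0 = 0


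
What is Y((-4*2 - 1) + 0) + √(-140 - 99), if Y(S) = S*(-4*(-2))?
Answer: -72 + I*√239 ≈ -72.0 + 15.46*I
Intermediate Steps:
Y(S) = 8*S (Y(S) = S*8 = 8*S)
Y((-4*2 - 1) + 0) + √(-140 - 99) = 8*((-4*2 - 1) + 0) + √(-140 - 99) = 8*((-8 - 1) + 0) + √(-239) = 8*(-9 + 0) + I*√239 = 8*(-9) + I*√239 = -72 + I*√239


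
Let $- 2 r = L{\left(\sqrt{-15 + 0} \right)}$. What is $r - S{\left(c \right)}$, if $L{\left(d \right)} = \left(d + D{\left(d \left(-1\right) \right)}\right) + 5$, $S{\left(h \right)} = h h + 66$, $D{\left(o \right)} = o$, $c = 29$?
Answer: $- \frac{1819}{2} \approx -909.5$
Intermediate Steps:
$S{\left(h \right)} = 66 + h^{2}$ ($S{\left(h \right)} = h^{2} + 66 = 66 + h^{2}$)
$L{\left(d \right)} = 5$ ($L{\left(d \right)} = \left(d + d \left(-1\right)\right) + 5 = \left(d - d\right) + 5 = 0 + 5 = 5$)
$r = - \frac{5}{2}$ ($r = \left(- \frac{1}{2}\right) 5 = - \frac{5}{2} \approx -2.5$)
$r - S{\left(c \right)} = - \frac{5}{2} - \left(66 + 29^{2}\right) = - \frac{5}{2} - \left(66 + 841\right) = - \frac{5}{2} - 907 = - \frac{1819}{2}$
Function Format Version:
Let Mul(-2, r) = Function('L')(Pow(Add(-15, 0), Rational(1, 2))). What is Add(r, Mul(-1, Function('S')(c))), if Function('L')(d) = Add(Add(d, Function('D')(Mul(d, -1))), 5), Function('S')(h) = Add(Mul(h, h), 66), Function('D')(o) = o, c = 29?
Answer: Rational(-1819, 2) ≈ -909.50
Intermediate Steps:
Function('S')(h) = Add(66, Pow(h, 2)) (Function('S')(h) = Add(Pow(h, 2), 66) = Add(66, Pow(h, 2)))
Function('L')(d) = 5 (Function('L')(d) = Add(Add(d, Mul(d, -1)), 5) = Add(Add(d, Mul(-1, d)), 5) = Add(0, 5) = 5)
r = Rational(-5, 2) (r = Mul(Rational(-1, 2), 5) = Rational(-5, 2) ≈ -2.5000)
Add(r, Mul(-1, Function('S')(c))) = Add(Rational(-5, 2), Mul(-1, Add(66, Pow(29, 2)))) = Add(Rational(-5, 2), Mul(-1, Add(66, 841))) = Add(Rational(-5, 2), Mul(-1, 907)) = Add(Rational(-5, 2), -907) = Rational(-1819, 2)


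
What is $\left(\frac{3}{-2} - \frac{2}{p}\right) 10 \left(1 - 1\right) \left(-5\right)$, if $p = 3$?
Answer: $0$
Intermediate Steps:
$\left(\frac{3}{-2} - \frac{2}{p}\right) 10 \left(1 - 1\right) \left(-5\right) = \left(\frac{3}{-2} - \frac{2}{3}\right) 10 \left(1 - 1\right) \left(-5\right) = \left(3 \left(- \frac{1}{2}\right) - \frac{2}{3}\right) 10 \cdot 0 \left(-5\right) = \left(- \frac{3}{2} - \frac{2}{3}\right) 10 \cdot 0 = \left(- \frac{13}{6}\right) 10 \cdot 0 = \left(- \frac{65}{3}\right) 0 = 0$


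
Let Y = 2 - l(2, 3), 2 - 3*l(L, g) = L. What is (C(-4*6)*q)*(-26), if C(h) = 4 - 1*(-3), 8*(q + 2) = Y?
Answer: 637/2 ≈ 318.50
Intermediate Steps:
l(L, g) = 2/3 - L/3
Y = 2 (Y = 2 - (2/3 - 1/3*2) = 2 - (2/3 - 2/3) = 2 - 1*0 = 2 + 0 = 2)
q = -7/4 (q = -2 + (1/8)*2 = -2 + 1/4 = -7/4 ≈ -1.7500)
C(h) = 7 (C(h) = 4 + 3 = 7)
(C(-4*6)*q)*(-26) = (7*(-7/4))*(-26) = -49/4*(-26) = 637/2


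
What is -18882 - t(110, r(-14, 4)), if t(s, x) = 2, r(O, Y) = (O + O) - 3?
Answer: -18884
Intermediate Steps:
r(O, Y) = -3 + 2*O (r(O, Y) = 2*O - 3 = -3 + 2*O)
-18882 - t(110, r(-14, 4)) = -18882 - 1*2 = -18882 - 2 = -18884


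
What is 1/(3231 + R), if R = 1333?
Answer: 1/4564 ≈ 0.00021911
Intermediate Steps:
1/(3231 + R) = 1/(3231 + 1333) = 1/4564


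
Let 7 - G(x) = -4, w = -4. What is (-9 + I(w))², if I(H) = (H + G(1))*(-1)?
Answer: 256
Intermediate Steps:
G(x) = 11 (G(x) = 7 - 1*(-4) = 7 + 4 = 11)
I(H) = -11 - H (I(H) = (H + 11)*(-1) = (11 + H)*(-1) = -11 - H)
(-9 + I(w))² = (-9 + (-11 - 1*(-4)))² = (-9 + (-11 + 4))² = (-9 - 7)² = (-16)² = 256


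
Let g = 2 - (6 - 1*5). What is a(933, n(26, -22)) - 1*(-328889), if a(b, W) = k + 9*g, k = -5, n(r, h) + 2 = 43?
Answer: 328893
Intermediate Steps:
g = 1 (g = 2 - (6 - 5) = 2 - 1*1 = 2 - 1 = 1)
n(r, h) = 41 (n(r, h) = -2 + 43 = 41)
a(b, W) = 4 (a(b, W) = -5 + 9*1 = -5 + 9 = 4)
a(933, n(26, -22)) - 1*(-328889) = 4 - 1*(-328889) = 4 + 328889 = 328893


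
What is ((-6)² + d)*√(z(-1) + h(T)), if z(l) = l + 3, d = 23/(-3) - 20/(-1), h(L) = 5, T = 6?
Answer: 145*√7/3 ≈ 127.88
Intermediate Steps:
d = 37/3 (d = 23*(-⅓) - 20*(-1) = -23/3 + 20 = 37/3 ≈ 12.333)
z(l) = 3 + l
((-6)² + d)*√(z(-1) + h(T)) = ((-6)² + 37/3)*√((3 - 1) + 5) = (36 + 37/3)*√(2 + 5) = 145*√7/3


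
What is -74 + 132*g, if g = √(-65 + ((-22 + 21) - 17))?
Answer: -74 + 132*I*√83 ≈ -74.0 + 1202.6*I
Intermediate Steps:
g = I*√83 (g = √(-65 + (-1 - 17)) = √(-65 - 18) = √(-83) = I*√83 ≈ 9.1104*I)
-74 + 132*g = -74 + 132*(I*√83) = -74 + 132*I*√83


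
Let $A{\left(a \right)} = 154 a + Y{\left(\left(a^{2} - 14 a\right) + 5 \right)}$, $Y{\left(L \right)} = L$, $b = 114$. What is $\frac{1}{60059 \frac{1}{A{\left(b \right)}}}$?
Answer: $\frac{28961}{60059} \approx 0.48221$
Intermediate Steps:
$A{\left(a \right)} = 5 + a^{2} + 140 a$ ($A{\left(a \right)} = 154 a + \left(\left(a^{2} - 14 a\right) + 5\right) = 154 a + \left(5 + a^{2} - 14 a\right) = 5 + a^{2} + 140 a$)
$\frac{1}{60059 \frac{1}{A{\left(b \right)}}} = \frac{1}{60059 \frac{1}{5 + 114^{2} + 140 \cdot 114}} = \frac{1}{60059 \frac{1}{5 + 12996 + 15960}} = \frac{1}{60059 \cdot \frac{1}{28961}} = \frac{1}{\frac{60059}{28961}} = \frac{28961}{60059}$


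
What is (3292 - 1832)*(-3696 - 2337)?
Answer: -8808180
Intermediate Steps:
(3292 - 1832)*(-3696 - 2337) = 1460*(-6033) = -8808180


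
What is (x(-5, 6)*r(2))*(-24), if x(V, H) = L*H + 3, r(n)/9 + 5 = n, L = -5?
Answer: -17496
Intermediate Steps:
r(n) = -45 + 9*n
x(V, H) = 3 - 5*H (x(V, H) = -5*H + 3 = 3 - 5*H)
(x(-5, 6)*r(2))*(-24) = ((3 - 5*6)*(-45 + 9*2))*(-24) = ((3 - 30)*(-45 + 18))*(-24) = -27*(-27)*(-24) = 729*(-24) = -17496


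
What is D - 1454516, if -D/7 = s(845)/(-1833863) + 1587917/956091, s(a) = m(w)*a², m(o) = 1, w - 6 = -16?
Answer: -2550276557299800700/1753339909533 ≈ -1.4545e+6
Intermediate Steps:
w = -10 (w = 6 - 16 = -10)
s(a) = a² (s(a) = 1*a² = a²)
D = -15605445499672/1753339909533 (D = -7*(845²/(-1833863) + 1587917/956091) = -7*(714025*(-1/1833863) + 1587917*(1/956091)) = -7*(-714025/1833863 + 1587917/956091) = -7*2229349357096/1753339909533 = -15605445499672/1753339909533 ≈ -8.9004)
D - 1454516 = -15605445499672/1753339909533 - 1454516 = -2550276557299800700/1753339909533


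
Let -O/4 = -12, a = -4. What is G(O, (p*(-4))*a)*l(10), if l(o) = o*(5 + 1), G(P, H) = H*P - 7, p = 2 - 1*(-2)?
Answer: 183900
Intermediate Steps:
p = 4 (p = 2 + 2 = 4)
O = 48 (O = -4*(-12) = 48)
G(P, H) = -7 + H*P
l(o) = 6*o (l(o) = o*6 = 6*o)
G(O, (p*(-4))*a)*l(10) = (-7 + ((4*(-4))*(-4))*48)*(6*10) = (-7 - 16*(-4)*48)*60 = (-7 + 64*48)*60 = (-7 + 3072)*60 = 3065*60 = 183900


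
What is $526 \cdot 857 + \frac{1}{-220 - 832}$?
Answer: $\frac{474222663}{1052} \approx 4.5078 \cdot 10^{5}$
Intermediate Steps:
$526 \cdot 857 + \frac{1}{-220 - 832} = 450782 + \frac{1}{-1052} = 450782 - \frac{1}{1052} = \frac{474222663}{1052}$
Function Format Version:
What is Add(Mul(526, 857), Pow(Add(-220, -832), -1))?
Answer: Rational(474222663, 1052) ≈ 4.5078e+5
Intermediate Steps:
Add(Mul(526, 857), Pow(Add(-220, -832), -1)) = Add(450782, Pow(-1052, -1)) = Add(450782, Rational(-1, 1052)) = Rational(474222663, 1052)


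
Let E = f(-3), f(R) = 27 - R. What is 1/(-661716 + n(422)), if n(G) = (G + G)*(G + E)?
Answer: -1/280228 ≈ -3.5685e-6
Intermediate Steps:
E = 30 (E = 27 - 1*(-3) = 27 + 3 = 30)
n(G) = 2*G*(30 + G) (n(G) = (G + G)*(G + 30) = (2*G)*(30 + G) = 2*G*(30 + G))
1/(-661716 + n(422)) = 1/(-661716 + 2*422*(30 + 422)) = 1/(-661716 + 2*422*452) = 1/(-661716 + 381488) = 1/(-280228) = -1/280228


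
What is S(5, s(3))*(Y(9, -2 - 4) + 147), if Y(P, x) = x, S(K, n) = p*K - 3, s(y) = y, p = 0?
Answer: -423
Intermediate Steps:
S(K, n) = -3 (S(K, n) = 0*K - 3 = 0 - 3 = -3)
S(5, s(3))*(Y(9, -2 - 4) + 147) = -3*((-2 - 4) + 147) = -3*(-6 + 147) = -3*141 = -423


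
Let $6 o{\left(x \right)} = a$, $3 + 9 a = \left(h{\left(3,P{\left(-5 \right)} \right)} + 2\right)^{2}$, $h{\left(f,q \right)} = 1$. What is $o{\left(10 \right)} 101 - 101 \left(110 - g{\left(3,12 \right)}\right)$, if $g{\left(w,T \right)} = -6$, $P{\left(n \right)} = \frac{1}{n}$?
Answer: $- \frac{105343}{9} \approx -11705.0$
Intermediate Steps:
$a = \frac{2}{3}$ ($a = - \frac{1}{3} + \frac{\left(1 + 2\right)^{2}}{9} = - \frac{1}{3} + \frac{3^{2}}{9} = - \frac{1}{3} + \frac{1}{9} \cdot 9 = - \frac{1}{3} + 1 = \frac{2}{3} \approx 0.66667$)
$o{\left(x \right)} = \frac{1}{9}$ ($o{\left(x \right)} = \frac{1}{6} \cdot \frac{2}{3} = \frac{1}{9}$)
$o{\left(10 \right)} 101 - 101 \left(110 - g{\left(3,12 \right)}\right) = \frac{1}{9} \cdot 101 - 101 \left(110 - -6\right) = \frac{101}{9} - 101 \left(110 + 6\right) = \frac{101}{9} - 101 \cdot 116 = \frac{101}{9} - 11716 = - \frac{105343}{9}$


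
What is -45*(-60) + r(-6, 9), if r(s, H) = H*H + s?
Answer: 2775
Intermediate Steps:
r(s, H) = s + H**2 (r(s, H) = H**2 + s = s + H**2)
-45*(-60) + r(-6, 9) = -45*(-60) + (-6 + 9**2) = 2700 + (-6 + 81) = 2700 + 75 = 2775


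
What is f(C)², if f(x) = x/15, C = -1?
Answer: 1/225 ≈ 0.0044444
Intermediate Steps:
f(x) = x/15 (f(x) = x*(1/15) = x/15)
f(C)² = ((1/15)*(-1))² = (-1/15)² = 1/225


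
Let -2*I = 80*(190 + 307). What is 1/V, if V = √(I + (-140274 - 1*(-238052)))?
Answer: √77898/77898 ≈ 0.0035829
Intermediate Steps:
I = -19880 (I = -40*(190 + 307) = -40*497 = -½*39760 = -19880)
V = √77898 (V = √(-19880 + (-140274 - 1*(-238052))) = √(-19880 + (-140274 + 238052)) = √(-19880 + 97778) = √77898 ≈ 279.10)
1/V = 1/(√77898) = √77898/77898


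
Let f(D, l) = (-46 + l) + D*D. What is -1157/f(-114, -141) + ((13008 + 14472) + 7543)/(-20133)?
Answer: -471903488/257883597 ≈ -1.8299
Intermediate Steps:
f(D, l) = -46 + l + D² (f(D, l) = (-46 + l) + D² = -46 + l + D²)
-1157/f(-114, -141) + ((13008 + 14472) + 7543)/(-20133) = -1157/(-46 - 141 + (-114)²) + ((13008 + 14472) + 7543)/(-20133) = -1157/(-46 - 141 + 12996) + (27480 + 7543)*(-1/20133) = -1157/12809 + 35023*(-1/20133) = -1157*1/12809 - 35023/20133 = -1157/12809 - 35023/20133 = -471903488/257883597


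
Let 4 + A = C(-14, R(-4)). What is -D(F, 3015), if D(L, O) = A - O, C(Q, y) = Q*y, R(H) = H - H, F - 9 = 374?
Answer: 3019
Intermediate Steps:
F = 383 (F = 9 + 374 = 383)
R(H) = 0
A = -4 (A = -4 - 14*0 = -4 + 0 = -4)
D(L, O) = -4 - O
-D(F, 3015) = -(-4 - 1*3015) = -(-4 - 3015) = -1*(-3019) = 3019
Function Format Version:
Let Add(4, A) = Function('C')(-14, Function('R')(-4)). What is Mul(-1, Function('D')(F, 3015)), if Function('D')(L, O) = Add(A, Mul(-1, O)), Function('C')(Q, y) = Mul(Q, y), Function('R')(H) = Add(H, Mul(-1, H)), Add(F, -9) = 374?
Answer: 3019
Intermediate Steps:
F = 383 (F = Add(9, 374) = 383)
Function('R')(H) = 0
A = -4 (A = Add(-4, Mul(-14, 0)) = Add(-4, 0) = -4)
Function('D')(L, O) = Add(-4, Mul(-1, O))
Mul(-1, Function('D')(F, 3015)) = Mul(-1, Add(-4, Mul(-1, 3015))) = Mul(-1, Add(-4, -3015)) = Mul(-1, -3019) = 3019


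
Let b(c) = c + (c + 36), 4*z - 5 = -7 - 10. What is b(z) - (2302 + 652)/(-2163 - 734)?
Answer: 89864/2897 ≈ 31.020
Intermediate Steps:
z = -3 (z = 5/4 + (-7 - 10)/4 = 5/4 + (¼)*(-17) = 5/4 - 17/4 = -3)
b(c) = 36 + 2*c (b(c) = c + (36 + c) = 36 + 2*c)
b(z) - (2302 + 652)/(-2163 - 734) = (36 + 2*(-3)) - (2302 + 652)/(-2163 - 734) = (36 - 6) - 2954/(-2897) = 30 - 2954*(-1)/2897 = 30 - 1*(-2954/2897) = 30 + 2954/2897 = 89864/2897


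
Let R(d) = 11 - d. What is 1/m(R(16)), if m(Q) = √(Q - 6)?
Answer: -I*√11/11 ≈ -0.30151*I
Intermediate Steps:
m(Q) = √(-6 + Q)
1/m(R(16)) = 1/(√(-6 + (11 - 1*16))) = 1/(√(-6 + (11 - 16))) = 1/(√(-6 - 5)) = 1/(√(-11)) = 1/(I*√11) = -I*√11/11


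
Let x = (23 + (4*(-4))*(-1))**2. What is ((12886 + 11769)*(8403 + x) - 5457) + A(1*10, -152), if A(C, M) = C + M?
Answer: 244670621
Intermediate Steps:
x = 1521 (x = (23 - 16*(-1))**2 = (23 + 16)**2 = 39**2 = 1521)
((12886 + 11769)*(8403 + x) - 5457) + A(1*10, -152) = ((12886 + 11769)*(8403 + 1521) - 5457) + (1*10 - 152) = (24655*9924 - 5457) + (10 - 152) = (244676220 - 5457) - 142 = 244670763 - 142 = 244670621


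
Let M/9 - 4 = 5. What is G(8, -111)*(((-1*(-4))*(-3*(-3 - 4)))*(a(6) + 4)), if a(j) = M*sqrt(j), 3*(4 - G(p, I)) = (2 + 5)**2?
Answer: -4144 - 83916*sqrt(6) ≈ -2.0970e+5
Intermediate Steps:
M = 81 (M = 36 + 9*5 = 36 + 45 = 81)
G(p, I) = -37/3 (G(p, I) = 4 - (2 + 5)**2/3 = 4 - 1/3*7**2 = 4 - 1/3*49 = 4 - 49/3 = -37/3)
a(j) = 81*sqrt(j)
G(8, -111)*(((-1*(-4))*(-3*(-3 - 4)))*(a(6) + 4)) = -37*(-1*(-4))*(-3*(-3 - 4))*(81*sqrt(6) + 4)/3 = -37*4*(-3*(-7))*(4 + 81*sqrt(6))/3 = -37*4*21*(4 + 81*sqrt(6))/3 = -1036*(4 + 81*sqrt(6)) = -37*(336 + 6804*sqrt(6))/3 = -4144 - 83916*sqrt(6)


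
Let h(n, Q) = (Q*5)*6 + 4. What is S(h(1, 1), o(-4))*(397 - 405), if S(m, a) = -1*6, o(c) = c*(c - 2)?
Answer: 48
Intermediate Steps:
o(c) = c*(-2 + c)
h(n, Q) = 4 + 30*Q (h(n, Q) = (5*Q)*6 + 4 = 30*Q + 4 = 4 + 30*Q)
S(m, a) = -6
S(h(1, 1), o(-4))*(397 - 405) = -6*(397 - 405) = -6*(-8) = 48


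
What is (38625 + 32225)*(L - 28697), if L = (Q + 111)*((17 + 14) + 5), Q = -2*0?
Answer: -1750065850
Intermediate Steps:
Q = 0
L = 3996 (L = (0 + 111)*((17 + 14) + 5) = 111*(31 + 5) = 111*36 = 3996)
(38625 + 32225)*(L - 28697) = (38625 + 32225)*(3996 - 28697) = 70850*(-24701) = -1750065850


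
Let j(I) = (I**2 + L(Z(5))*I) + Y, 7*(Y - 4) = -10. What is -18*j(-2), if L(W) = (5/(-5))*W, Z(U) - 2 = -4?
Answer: -324/7 ≈ -46.286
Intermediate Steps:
Z(U) = -2 (Z(U) = 2 - 4 = -2)
L(W) = -W (L(W) = (5*(-1/5))*W = -W)
Y = 18/7 (Y = 4 + (1/7)*(-10) = 4 - 10/7 = 18/7 ≈ 2.5714)
j(I) = 18/7 + I**2 + 2*I (j(I) = (I**2 + (-1*(-2))*I) + 18/7 = (I**2 + 2*I) + 18/7 = 18/7 + I**2 + 2*I)
-18*j(-2) = -18*(18/7 + (-2)**2 + 2*(-2)) = -18*(18/7 + 4 - 4) = -18*18/7 = -324/7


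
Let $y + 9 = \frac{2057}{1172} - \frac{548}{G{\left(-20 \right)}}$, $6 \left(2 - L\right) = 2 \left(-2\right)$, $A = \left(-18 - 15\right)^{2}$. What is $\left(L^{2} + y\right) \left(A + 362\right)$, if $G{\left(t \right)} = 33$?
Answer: $- \frac{2818261339}{116028} \approx -24290.0$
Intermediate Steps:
$A = 1089$ ($A = \left(-33\right)^{2} = 1089$)
$L = \frac{8}{3}$ ($L = 2 - \frac{2 \left(-2\right)}{6} = 2 - - \frac{2}{3} = 2 + \frac{2}{3} = \frac{8}{3} \approx 2.6667$)
$y = - \frac{922459}{38676}$ ($y = -9 + \left(\frac{2057}{1172} - \frac{548}{33}\right) = -9 - \frac{574375}{38676} = - \frac{922459}{38676} \approx -23.851$)
$\left(L^{2} + y\right) \left(A + 362\right) = \left(\left(\frac{8}{3}\right)^{2} - \frac{922459}{38676}\right) \left(1089 + 362\right) = \left(\frac{64}{9} - \frac{922459}{38676}\right) 1451 = \left(- \frac{1942289}{116028}\right) 1451 = - \frac{2818261339}{116028}$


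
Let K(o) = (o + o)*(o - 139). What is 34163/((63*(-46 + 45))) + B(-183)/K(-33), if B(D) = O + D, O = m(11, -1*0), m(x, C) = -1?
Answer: -16159582/29799 ≈ -542.29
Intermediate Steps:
O = -1
K(o) = 2*o*(-139 + o) (K(o) = (2*o)*(-139 + o) = 2*o*(-139 + o))
B(D) = -1 + D
34163/((63*(-46 + 45))) + B(-183)/K(-33) = 34163/((63*(-46 + 45))) + (-1 - 183)/((2*(-33)*(-139 - 33))) = 34163/((63*(-1))) - 184/(2*(-33)*(-172)) = 34163/(-63) - 184/11352 = 34163*(-1/63) - 184*1/11352 = -34163/63 - 23/1419 = -16159582/29799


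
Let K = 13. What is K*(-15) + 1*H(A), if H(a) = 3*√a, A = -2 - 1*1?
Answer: -195 + 3*I*√3 ≈ -195.0 + 5.1962*I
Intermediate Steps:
A = -3 (A = -2 - 1 = -3)
K*(-15) + 1*H(A) = 13*(-15) + 1*(3*√(-3)) = -195 + 1*(3*(I*√3)) = -195 + 1*(3*I*√3) = -195 + 3*I*√3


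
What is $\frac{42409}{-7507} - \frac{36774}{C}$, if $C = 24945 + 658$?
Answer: $- \frac{1361860045}{192201721} \approx -7.0856$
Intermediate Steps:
$C = 25603$
$\frac{42409}{-7507} - \frac{36774}{C} = \frac{42409}{-7507} - \frac{36774}{25603} = 42409 \left(- \frac{1}{7507}\right) - \frac{36774}{25603} = - \frac{42409}{7507} - \frac{36774}{25603} = - \frac{1361860045}{192201721}$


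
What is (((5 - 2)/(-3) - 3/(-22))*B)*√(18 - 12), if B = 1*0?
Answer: 0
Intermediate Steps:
B = 0
(((5 - 2)/(-3) - 3/(-22))*B)*√(18 - 12) = (((5 - 2)/(-3) - 3/(-22))*0)*√(18 - 12) = ((3*(-⅓) - 3*(-1/22))*0)*√6 = ((-1 + 3/22)*0)*√6 = (-19/22*0)*√6 = 0*√6 = 0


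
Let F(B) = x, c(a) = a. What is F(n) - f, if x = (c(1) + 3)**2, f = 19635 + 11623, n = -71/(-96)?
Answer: -31242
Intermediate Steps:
n = 71/96 (n = -71*(-1/96) = 71/96 ≈ 0.73958)
f = 31258
x = 16 (x = (1 + 3)**2 = 4**2 = 16)
F(B) = 16
F(n) - f = 16 - 1*31258 = 16 - 31258 = -31242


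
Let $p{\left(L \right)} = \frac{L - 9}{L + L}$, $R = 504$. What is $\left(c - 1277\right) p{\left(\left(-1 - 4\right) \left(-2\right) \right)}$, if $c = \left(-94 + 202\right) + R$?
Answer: $- \frac{133}{4} \approx -33.25$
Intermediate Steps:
$c = 612$ ($c = \left(-94 + 202\right) + 504 = 108 + 504 = 612$)
$p{\left(L \right)} = \frac{-9 + L}{2 L}$
$\left(c - 1277\right) p{\left(\left(-1 - 4\right) \left(-2\right) \right)} = \left(612 - 1277\right) \frac{-9 + \left(-1 - 4\right) \left(-2\right)}{2 \left(-1 - 4\right) \left(-2\right)} = - 665 \frac{-9 - -10}{2 \left(\left(-5\right) \left(-2\right)\right)} = - 665 \frac{-9 + 10}{2 \cdot 10} = - 665 \cdot \frac{1}{2} \cdot \frac{1}{10} \cdot 1 = \left(-665\right) \frac{1}{20} = - \frac{133}{4}$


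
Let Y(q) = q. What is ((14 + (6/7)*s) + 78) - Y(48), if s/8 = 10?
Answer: 788/7 ≈ 112.57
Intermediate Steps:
s = 80 (s = 8*10 = 80)
((14 + (6/7)*s) + 78) - Y(48) = ((14 + (6/7)*80) + 78) - 1*48 = ((14 + (6*(⅐))*80) + 78) - 48 = ((14 + (6/7)*80) + 78) - 48 = ((14 + 480/7) + 78) - 48 = (578/7 + 78) - 48 = 1124/7 - 48 = 788/7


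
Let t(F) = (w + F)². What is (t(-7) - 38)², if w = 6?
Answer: 1369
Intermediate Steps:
t(F) = (6 + F)²
(t(-7) - 38)² = ((6 - 7)² - 38)² = ((-1)² - 38)² = (1 - 38)² = (-37)² = 1369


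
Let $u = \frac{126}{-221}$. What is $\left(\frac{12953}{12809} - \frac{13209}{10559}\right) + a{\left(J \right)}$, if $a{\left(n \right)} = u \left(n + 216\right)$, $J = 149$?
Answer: $- \frac{6227323684924}{29890301051} \approx -208.34$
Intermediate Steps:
$u = - \frac{126}{221}$ ($u = 126 \left(- \frac{1}{221}\right) = - \frac{126}{221} \approx -0.57014$)
$a{\left(n \right)} = - \frac{27216}{221} - \frac{126 n}{221}$ ($a{\left(n \right)} = - \frac{126 \left(n + 216\right)}{221} = - \frac{126 \left(216 + n\right)}{221} = - \frac{27216}{221} - \frac{126 n}{221}$)
$\left(\frac{12953}{12809} - \frac{13209}{10559}\right) + a{\left(J \right)} = \left(\frac{12953}{12809} - \frac{13209}{10559}\right) - \frac{45990}{221} = - \frac{32423354}{135250231} - \frac{45990}{221} = - \frac{6227323684924}{29890301051}$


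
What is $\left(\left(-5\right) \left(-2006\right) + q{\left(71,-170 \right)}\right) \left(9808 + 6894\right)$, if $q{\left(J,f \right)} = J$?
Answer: $168706902$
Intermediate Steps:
$\left(\left(-5\right) \left(-2006\right) + q{\left(71,-170 \right)}\right) \left(9808 + 6894\right) = \left(\left(-5\right) \left(-2006\right) + 71\right) \left(9808 + 6894\right) = \left(10030 + 71\right) 16702 = 10101 \cdot 16702 = 168706902$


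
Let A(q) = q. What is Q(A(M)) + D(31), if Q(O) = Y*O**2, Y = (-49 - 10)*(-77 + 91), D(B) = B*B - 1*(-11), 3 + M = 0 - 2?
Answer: -19678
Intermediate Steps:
M = -5 (M = -3 + (0 - 2) = -3 - 2 = -5)
D(B) = 11 + B**2 (D(B) = B**2 + 11 = 11 + B**2)
Y = -826 (Y = -59*14 = -826)
Q(O) = -826*O**2
Q(A(M)) + D(31) = -826*(-5)**2 + (11 + 31**2) = -826*25 + (11 + 961) = -20650 + 972 = -19678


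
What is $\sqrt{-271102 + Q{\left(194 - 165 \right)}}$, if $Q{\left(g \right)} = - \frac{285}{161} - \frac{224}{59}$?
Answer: $\frac{i \sqrt{24462307130723}}{9499} \approx 520.68 i$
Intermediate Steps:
$Q{\left(g \right)} = - \frac{52879}{9499}$ ($Q{\left(g \right)} = \left(-285\right) \frac{1}{161} - \frac{224}{59} = - \frac{285}{161} - \frac{224}{59} = - \frac{52879}{9499}$)
$\sqrt{-271102 + Q{\left(194 - 165 \right)}} = \sqrt{-271102 - \frac{52879}{9499}} = \sqrt{- \frac{2575250777}{9499}} = \frac{i \sqrt{24462307130723}}{9499}$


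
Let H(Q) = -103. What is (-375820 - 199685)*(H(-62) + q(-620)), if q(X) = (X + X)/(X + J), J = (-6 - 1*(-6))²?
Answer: 58126005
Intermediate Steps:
J = 0 (J = (-6 + 6)² = 0² = 0)
q(X) = 2 (q(X) = (X + X)/(X + 0) = (2*X)/X = 2)
(-375820 - 199685)*(H(-62) + q(-620)) = (-375820 - 199685)*(-103 + 2) = -575505*(-101) = 58126005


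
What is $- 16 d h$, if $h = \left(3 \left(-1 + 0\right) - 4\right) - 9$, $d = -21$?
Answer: $-5376$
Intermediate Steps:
$h = -16$ ($h = \left(3 \left(-1\right) - 4\right) - 9 = \left(-3 - 4\right) - 9 = -7 - 9 = -16$)
$- 16 d h = \left(-16\right) \left(-21\right) \left(-16\right) = 336 \left(-16\right) = -5376$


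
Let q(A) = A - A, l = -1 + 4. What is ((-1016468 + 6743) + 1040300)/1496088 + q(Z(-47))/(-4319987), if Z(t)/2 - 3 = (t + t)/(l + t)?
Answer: 30575/1496088 ≈ 0.020437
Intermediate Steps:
l = 3
Z(t) = 6 + 4*t/(3 + t) (Z(t) = 6 + 2*((t + t)/(3 + t)) = 6 + 2*((2*t)/(3 + t)) = 6 + 2*(2*t/(3 + t)) = 6 + 4*t/(3 + t))
q(A) = 0
((-1016468 + 6743) + 1040300)/1496088 + q(Z(-47))/(-4319987) = ((-1016468 + 6743) + 1040300)/1496088 + 0/(-4319987) = (-1009725 + 1040300)*(1/1496088) + 0*(-1/4319987) = 30575*(1/1496088) + 0 = 30575/1496088 + 0 = 30575/1496088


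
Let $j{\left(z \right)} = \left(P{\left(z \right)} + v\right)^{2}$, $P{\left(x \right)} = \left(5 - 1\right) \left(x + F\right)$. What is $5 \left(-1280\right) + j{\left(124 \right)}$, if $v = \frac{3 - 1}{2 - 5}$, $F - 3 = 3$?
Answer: $\frac{2369764}{9} \approx 2.6331 \cdot 10^{5}$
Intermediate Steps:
$F = 6$ ($F = 3 + 3 = 6$)
$P{\left(x \right)} = 24 + 4 x$ ($P{\left(x \right)} = \left(5 - 1\right) \left(x + 6\right) = 4 \left(6 + x\right) = 24 + 4 x$)
$v = - \frac{2}{3}$ ($v = \frac{2}{-3} = 2 \left(- \frac{1}{3}\right) = - \frac{2}{3} \approx -0.66667$)
$j{\left(z \right)} = \left(\frac{70}{3} + 4 z\right)^{2}$ ($j{\left(z \right)} = \left(\left(24 + 4 z\right) - \frac{2}{3}\right)^{2} = \left(\frac{70}{3} + 4 z\right)^{2}$)
$5 \left(-1280\right) + j{\left(124 \right)} = 5 \left(-1280\right) + \frac{4 \left(35 + 6 \cdot 124\right)^{2}}{9} = -6400 + \frac{4 \left(35 + 744\right)^{2}}{9} = -6400 + \frac{4 \cdot 779^{2}}{9} = -6400 + \frac{4}{9} \cdot 606841 = -6400 + \frac{2427364}{9} = \frac{2369764}{9}$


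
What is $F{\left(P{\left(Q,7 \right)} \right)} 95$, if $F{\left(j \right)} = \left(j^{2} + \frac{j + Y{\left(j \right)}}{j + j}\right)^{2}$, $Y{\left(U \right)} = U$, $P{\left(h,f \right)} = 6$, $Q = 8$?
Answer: $130055$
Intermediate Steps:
$F{\left(j \right)} = \left(1 + j^{2}\right)^{2}$ ($F{\left(j \right)} = \left(j^{2} + \frac{j + j}{j + j}\right)^{2} = \left(j^{2} + \frac{2 j}{2 j}\right)^{2} = \left(j^{2} + 2 j \frac{1}{2 j}\right)^{2} = \left(j^{2} + 1\right)^{2} = \left(1 + j^{2}\right)^{2}$)
$F{\left(P{\left(Q,7 \right)} \right)} 95 = \left(1 + 6^{2}\right)^{2} \cdot 95 = \left(1 + 36\right)^{2} \cdot 95 = 37^{2} \cdot 95 = 1369 \cdot 95 = 130055$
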